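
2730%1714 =1016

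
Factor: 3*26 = 2^1 * 3^1*13^1 = 78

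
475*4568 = 2169800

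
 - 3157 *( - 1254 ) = 3958878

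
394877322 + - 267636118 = 127241204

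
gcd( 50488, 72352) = 8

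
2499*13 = 32487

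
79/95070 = 79/95070 = 0.00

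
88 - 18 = 70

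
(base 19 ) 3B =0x44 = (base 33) 22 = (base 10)68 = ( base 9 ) 75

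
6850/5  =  1370 = 1370.00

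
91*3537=321867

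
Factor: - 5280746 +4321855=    -958891 = - 547^1*1753^1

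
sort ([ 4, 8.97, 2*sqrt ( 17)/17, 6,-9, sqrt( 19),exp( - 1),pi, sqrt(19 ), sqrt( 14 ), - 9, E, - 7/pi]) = [ - 9 ,-9, - 7/pi, exp( - 1 ), 2*sqrt( 17 )/17,  E, pi, sqrt( 14 ), 4, sqrt (19),sqrt( 19),  6, 8.97 ]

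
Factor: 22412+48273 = 70685 = 5^1*67^1*211^1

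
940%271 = 127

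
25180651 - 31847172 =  - 6666521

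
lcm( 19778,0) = 0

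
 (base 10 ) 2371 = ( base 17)838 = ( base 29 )2nm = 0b100101000011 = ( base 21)57j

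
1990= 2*995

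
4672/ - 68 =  - 1168/17 = - 68.71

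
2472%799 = 75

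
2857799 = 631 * 4529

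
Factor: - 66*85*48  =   - 2^5*3^2*5^1 * 11^1*17^1 = - 269280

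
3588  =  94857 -91269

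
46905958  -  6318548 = 40587410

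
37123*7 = 259861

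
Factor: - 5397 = - 3^1*7^1*257^1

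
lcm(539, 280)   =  21560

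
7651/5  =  1530 + 1/5 = 1530.20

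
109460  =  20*5473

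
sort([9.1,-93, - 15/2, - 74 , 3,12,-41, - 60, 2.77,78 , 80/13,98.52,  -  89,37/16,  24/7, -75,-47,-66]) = [ - 93 ,-89, - 75, - 74,-66, - 60, - 47, - 41, - 15/2,37/16,2.77,3,  24/7,  80/13,9.1, 12,78, 98.52] 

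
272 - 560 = - 288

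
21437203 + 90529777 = 111966980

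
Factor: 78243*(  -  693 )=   -  3^3 *7^1*11^2*2371^1=- 54222399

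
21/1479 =7/493 = 0.01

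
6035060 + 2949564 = 8984624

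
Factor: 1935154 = 2^1*13^1*263^1 * 283^1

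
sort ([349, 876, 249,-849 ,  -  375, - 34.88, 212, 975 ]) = [ - 849  , - 375, - 34.88, 212, 249,  349  ,  876 , 975 ]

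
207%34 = 3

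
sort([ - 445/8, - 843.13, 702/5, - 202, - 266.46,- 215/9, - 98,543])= [-843.13,-266.46,-202,-98,  -  445/8,-215/9, 702/5, 543]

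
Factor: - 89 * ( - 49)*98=427378 = 2^1*7^4*89^1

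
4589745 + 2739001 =7328746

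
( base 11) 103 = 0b1111100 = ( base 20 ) 64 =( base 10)124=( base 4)1330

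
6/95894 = 3/47947 = 0.00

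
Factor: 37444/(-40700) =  - 5^ ( - 2 )*23^1  =  -  23/25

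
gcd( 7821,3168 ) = 99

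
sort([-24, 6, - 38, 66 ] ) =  [ - 38 , - 24, 6, 66 ]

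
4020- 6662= - 2642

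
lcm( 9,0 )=0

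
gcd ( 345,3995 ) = 5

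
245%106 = 33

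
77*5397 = 415569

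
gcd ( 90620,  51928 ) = 4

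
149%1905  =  149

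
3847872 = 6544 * 588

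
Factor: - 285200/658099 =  - 400/923=-2^4*5^2*13^(-1)*71^( - 1)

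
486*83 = 40338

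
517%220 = 77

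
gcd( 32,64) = 32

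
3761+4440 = 8201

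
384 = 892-508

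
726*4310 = 3129060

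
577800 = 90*6420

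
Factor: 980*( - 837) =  - 2^2*3^3*5^1* 7^2*31^1 = - 820260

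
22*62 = 1364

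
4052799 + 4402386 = 8455185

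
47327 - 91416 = -44089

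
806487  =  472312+334175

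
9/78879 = 3/26293 = 0.00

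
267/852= 89/284 = 0.31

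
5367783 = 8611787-3244004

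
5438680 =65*83672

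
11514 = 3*3838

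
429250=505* 850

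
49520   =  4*12380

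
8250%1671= 1566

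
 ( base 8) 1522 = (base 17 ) 2G0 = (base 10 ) 850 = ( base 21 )1ja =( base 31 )rd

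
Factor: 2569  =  7^1*367^1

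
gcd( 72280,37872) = 8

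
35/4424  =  5/632 = 0.01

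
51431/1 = 51431  =  51431.00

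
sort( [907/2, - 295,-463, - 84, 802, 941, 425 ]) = [ - 463, - 295, - 84, 425, 907/2,802, 941] 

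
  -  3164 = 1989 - 5153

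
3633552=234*15528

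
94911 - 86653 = 8258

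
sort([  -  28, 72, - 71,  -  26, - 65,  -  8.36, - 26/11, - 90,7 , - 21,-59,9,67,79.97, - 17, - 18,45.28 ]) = [-90,-71, - 65,  -  59,- 28,-26, - 21, - 18, - 17,  -  8.36, - 26/11,7,9,45.28,67,  72,79.97 ] 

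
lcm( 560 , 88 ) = 6160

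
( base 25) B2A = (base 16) 1b17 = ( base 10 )6935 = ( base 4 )1230113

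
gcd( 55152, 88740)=36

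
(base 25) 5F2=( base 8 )6656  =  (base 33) 374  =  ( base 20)8F2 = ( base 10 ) 3502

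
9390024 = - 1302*(- 7212) 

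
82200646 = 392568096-310367450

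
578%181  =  35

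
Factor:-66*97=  - 2^1*  3^1  *  11^1 * 97^1 = - 6402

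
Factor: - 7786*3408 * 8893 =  - 2^5*3^1*17^1*71^1*229^1*8893^1 =- 235972980384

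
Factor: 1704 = 2^3* 3^1*71^1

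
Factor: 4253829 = 3^1*47^1*30169^1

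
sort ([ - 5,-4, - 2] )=[-5, - 4, - 2] 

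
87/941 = 87/941 = 0.09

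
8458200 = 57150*148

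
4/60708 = 1/15177 = 0.00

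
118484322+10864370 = 129348692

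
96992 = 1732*56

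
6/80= 3/40  =  0.07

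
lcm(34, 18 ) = 306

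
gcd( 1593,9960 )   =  3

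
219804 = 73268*3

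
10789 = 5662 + 5127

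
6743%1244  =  523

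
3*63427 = 190281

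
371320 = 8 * 46415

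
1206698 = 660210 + 546488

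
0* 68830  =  0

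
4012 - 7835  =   - 3823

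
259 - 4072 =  - 3813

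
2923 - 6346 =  - 3423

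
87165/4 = 21791 + 1/4 = 21791.25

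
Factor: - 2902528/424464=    - 181408/26529 = - 2^5 * 3^(  -  1 )*37^( - 1 )*239^( - 1)*5669^1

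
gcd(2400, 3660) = 60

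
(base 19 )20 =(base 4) 212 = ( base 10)38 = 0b100110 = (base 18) 22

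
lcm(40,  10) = 40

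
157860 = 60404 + 97456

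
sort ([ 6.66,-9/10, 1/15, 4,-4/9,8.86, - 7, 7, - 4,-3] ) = [-7 , -4,-3, - 9/10,-4/9, 1/15, 4, 6.66, 7,8.86] 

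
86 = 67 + 19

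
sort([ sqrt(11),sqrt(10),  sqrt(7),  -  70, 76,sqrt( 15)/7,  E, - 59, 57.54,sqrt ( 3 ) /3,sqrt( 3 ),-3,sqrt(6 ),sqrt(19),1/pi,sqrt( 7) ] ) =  [  -  70, - 59, -3,1/pi, sqrt( 15) /7, sqrt ( 3)/3,sqrt ( 3 ), sqrt( 6),sqrt(7 ),sqrt( 7 ), E, sqrt( 10),sqrt ( 11 ), sqrt( 19),57.54,76] 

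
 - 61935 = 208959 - 270894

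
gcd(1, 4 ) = 1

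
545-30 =515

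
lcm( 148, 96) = 3552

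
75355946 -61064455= 14291491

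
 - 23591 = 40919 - 64510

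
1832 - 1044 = 788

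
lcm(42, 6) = 42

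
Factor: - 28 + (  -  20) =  - 2^4*3^1 = - 48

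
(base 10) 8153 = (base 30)91N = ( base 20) 107D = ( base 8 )17731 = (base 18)172h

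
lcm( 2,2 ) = 2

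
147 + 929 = 1076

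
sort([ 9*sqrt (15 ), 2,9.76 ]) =[ 2, 9.76, 9*sqrt (15)]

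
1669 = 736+933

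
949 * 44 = 41756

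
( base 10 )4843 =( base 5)123333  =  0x12EB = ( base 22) A03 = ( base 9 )6571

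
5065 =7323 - 2258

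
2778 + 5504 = 8282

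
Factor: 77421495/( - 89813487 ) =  - 25807165/29937829 = -5^1*103^1 * 389^(  -  1)*50111^1*76961^( - 1)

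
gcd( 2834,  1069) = 1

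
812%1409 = 812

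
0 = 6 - 6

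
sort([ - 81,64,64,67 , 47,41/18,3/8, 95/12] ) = [ - 81,3/8,41/18,95/12  ,  47,  64,64,  67]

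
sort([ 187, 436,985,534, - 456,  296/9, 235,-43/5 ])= [ - 456, - 43/5, 296/9,187, 235,  436 , 534,985] 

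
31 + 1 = 32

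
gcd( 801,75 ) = 3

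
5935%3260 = 2675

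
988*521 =514748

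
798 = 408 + 390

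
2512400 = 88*28550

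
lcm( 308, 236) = 18172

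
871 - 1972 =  - 1101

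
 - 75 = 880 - 955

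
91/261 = 91/261 = 0.35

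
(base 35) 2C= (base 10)82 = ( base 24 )3A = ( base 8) 122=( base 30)2m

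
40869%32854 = 8015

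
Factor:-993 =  - 3^1*331^1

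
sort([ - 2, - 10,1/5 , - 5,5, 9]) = [ - 10, - 5, - 2,1/5,  5 , 9]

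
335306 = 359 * 934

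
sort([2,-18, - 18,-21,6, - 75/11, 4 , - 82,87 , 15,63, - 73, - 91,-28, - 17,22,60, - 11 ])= [ - 91, - 82, - 73,-28,-21,-18, - 18, - 17,-11, - 75/11, 2,4,6,  15,22,60,63,87]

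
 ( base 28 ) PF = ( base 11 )5a0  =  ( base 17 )281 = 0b1011001011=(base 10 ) 715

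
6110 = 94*65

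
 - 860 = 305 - 1165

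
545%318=227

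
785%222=119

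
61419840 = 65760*934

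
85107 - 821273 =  - 736166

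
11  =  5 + 6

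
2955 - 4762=-1807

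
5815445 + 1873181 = 7688626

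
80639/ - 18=- 80639/18 = - 4479.94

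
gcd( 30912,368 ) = 368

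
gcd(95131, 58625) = 1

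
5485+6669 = 12154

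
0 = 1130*0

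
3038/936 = 3 + 115/468 = 3.25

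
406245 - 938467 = - 532222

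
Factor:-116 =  - 2^2*29^1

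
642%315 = 12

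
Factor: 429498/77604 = 2^( - 1)*3^1*29^ ( - 1)*107^1 = 321/58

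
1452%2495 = 1452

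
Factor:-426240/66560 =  - 2^(  -  2 ) * 3^2*13^(- 1)* 37^1 =- 333/52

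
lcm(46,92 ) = 92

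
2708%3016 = 2708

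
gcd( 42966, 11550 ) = 462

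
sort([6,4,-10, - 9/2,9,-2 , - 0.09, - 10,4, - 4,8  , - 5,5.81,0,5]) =[ - 10, - 10, - 5, - 9/2, - 4,  -  2, - 0.09, 0,4,4,5,5.81,6,8,  9]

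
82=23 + 59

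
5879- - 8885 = 14764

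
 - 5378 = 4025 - 9403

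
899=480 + 419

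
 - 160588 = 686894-847482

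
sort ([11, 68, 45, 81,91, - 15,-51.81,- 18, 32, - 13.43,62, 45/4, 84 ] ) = [ -51.81,-18,-15, - 13.43, 11, 45/4, 32, 45,62, 68, 81, 84 , 91 ] 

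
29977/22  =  1362+13/22 = 1362.59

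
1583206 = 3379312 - 1796106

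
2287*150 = 343050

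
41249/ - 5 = - 8250 + 1/5=-8249.80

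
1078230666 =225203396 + 853027270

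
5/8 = 5/8= 0.62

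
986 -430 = 556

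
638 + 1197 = 1835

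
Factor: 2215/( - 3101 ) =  - 5^1*7^ ( - 1)=- 5/7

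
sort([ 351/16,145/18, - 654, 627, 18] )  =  [ -654, 145/18, 18, 351/16, 627]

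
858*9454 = 8111532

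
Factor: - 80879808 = - 2^6  *3^1*19^1 * 22171^1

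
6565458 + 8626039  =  15191497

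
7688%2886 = 1916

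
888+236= 1124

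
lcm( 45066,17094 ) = 495726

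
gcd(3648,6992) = 304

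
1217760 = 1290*944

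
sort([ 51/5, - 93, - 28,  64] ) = [  -  93,- 28  ,  51/5, 64 ] 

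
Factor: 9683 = 23^1*421^1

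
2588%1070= 448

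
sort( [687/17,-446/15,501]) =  [-446/15,687/17, 501 ] 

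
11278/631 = 17+551/631=17.87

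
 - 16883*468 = - 7901244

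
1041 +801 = 1842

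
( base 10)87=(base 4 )1113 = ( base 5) 322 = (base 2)1010111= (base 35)2h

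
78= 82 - 4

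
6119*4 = 24476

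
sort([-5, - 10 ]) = [ - 10,  -  5 ] 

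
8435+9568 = 18003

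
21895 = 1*21895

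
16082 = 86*187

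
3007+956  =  3963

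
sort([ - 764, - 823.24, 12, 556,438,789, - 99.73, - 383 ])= [-823.24 , - 764, - 383, - 99.73, 12, 438, 556,789] 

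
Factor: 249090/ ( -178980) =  - 437/314 = - 2^(-1 ) * 19^1*23^1 * 157^( - 1) 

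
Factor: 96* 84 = 2^7*3^2*7^1 = 8064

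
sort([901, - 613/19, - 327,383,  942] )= [ - 327,  -  613/19, 383,901,942] 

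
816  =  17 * 48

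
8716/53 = 164  +  24/53 = 164.45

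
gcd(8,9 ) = 1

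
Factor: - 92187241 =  - 107^1*861563^1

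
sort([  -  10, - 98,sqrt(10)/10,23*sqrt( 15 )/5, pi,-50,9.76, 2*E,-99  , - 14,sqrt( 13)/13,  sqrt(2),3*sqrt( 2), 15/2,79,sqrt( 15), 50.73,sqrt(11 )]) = [ - 99, -98,- 50, - 14,- 10,  sqrt(13)/13,sqrt(10) /10, sqrt( 2), pi  ,  sqrt( 11),sqrt ( 15 ),3*sqrt(2), 2*E,  15/2, 9.76 , 23*sqrt( 15 ) /5, 50.73,79]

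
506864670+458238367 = 965103037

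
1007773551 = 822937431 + 184836120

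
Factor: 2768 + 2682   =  2^1  *  5^2*109^1 = 5450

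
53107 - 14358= 38749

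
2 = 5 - 3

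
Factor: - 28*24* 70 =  - 2^6*3^1*5^1*7^2 = - 47040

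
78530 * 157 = 12329210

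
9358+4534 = 13892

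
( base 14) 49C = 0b1110011010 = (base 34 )r4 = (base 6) 4134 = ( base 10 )922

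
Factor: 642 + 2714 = 2^2*839^1 = 3356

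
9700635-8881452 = 819183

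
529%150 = 79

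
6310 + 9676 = 15986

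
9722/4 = 2430+1/2= 2430.50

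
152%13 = 9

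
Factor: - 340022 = - 2^1*197^1*863^1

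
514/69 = 7+31/69 = 7.45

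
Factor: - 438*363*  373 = -2^1*3^2* 11^2*73^1*373^1 = - 59304762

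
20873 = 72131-51258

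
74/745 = 74/745 = 0.10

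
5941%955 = 211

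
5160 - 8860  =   - 3700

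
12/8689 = 12/8689 = 0.00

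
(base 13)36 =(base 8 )55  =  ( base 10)45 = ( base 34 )1B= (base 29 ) 1G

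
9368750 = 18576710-9207960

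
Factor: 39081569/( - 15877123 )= - 29^( - 1 )*41^2*67^1*347^1*547487^ ( - 1 )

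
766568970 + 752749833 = 1519318803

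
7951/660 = 12+31/660 = 12.05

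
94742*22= 2084324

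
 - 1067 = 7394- 8461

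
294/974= 147/487  =  0.30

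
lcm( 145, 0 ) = 0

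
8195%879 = 284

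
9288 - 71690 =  - 62402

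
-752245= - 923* 815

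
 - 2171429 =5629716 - 7801145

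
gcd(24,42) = 6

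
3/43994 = 3/43994  =  0.00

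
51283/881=51283/881= 58.21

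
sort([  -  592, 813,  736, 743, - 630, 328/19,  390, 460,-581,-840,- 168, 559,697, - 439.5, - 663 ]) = [-840 , - 663,-630, -592, - 581, - 439.5, - 168, 328/19 , 390,460 , 559,  697,736,  743,813]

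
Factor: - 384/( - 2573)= 2^7*3^1*31^( - 1)*83^( - 1)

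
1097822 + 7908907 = 9006729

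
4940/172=28 + 31/43 = 28.72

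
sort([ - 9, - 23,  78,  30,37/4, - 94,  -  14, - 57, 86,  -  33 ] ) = [-94, -57, - 33, - 23,  -  14,  -  9,37/4 , 30, 78,  86] 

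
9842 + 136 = 9978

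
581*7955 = 4621855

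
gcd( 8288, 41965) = 7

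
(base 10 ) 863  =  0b1101011111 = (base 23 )1ec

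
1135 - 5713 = -4578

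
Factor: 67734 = 2^1*3^2*53^1 * 71^1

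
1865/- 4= - 467 + 3/4 =-466.25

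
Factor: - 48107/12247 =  - 37^ (-1 )*73^1*331^(-1)*659^1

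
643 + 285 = 928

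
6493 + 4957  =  11450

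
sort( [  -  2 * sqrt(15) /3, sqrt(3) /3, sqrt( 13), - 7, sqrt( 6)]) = [  -  7, - 2 * sqrt(15)/3, sqrt ( 3)/3,sqrt( 6),  sqrt(13 ) ]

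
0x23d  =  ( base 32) ht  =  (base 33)HC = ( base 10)573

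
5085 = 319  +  4766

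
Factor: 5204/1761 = 2^2*3^( -1 )*587^(- 1 )*1301^1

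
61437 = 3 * 20479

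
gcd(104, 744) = 8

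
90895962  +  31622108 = 122518070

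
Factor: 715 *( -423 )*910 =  - 2^1*3^2*5^2*7^1*11^1 * 13^2 * 47^1 = -  275224950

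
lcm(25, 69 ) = 1725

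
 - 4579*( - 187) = 856273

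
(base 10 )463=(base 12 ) 327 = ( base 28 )GF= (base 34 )dl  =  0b111001111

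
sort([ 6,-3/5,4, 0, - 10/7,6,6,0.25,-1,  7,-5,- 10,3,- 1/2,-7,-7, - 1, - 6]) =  [ - 10,-7, - 7, - 6, - 5,-10/7,-1, - 1,  -  3/5,-1/2,0,0.25, 3,4 , 6, 6, 6,7]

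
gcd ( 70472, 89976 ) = 184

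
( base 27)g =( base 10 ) 16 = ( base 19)g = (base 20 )g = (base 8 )20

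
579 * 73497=42554763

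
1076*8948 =9628048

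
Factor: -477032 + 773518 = 2^1*148243^1  =  296486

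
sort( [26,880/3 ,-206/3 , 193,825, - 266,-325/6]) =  [ - 266, -206/3,-325/6, 26, 193, 880/3, 825]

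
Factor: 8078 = 2^1*7^1  *  577^1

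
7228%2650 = 1928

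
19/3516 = 19/3516 = 0.01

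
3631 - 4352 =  - 721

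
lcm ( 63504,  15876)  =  63504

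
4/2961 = 4/2961 = 0.00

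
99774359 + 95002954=194777313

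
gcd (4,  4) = 4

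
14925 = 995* 15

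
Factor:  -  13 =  - 13^1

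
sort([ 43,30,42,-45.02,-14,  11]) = [ - 45.02 , - 14, 11,  30,42,  43 ]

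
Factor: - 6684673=-6684673^1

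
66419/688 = 96 + 371/688=96.54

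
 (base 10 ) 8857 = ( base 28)b89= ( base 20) 122H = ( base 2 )10001010011001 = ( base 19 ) 15a3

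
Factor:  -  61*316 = -19276= - 2^2*61^1 *79^1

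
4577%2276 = 25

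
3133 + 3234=6367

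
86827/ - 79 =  - 1100 + 73/79 = - 1099.08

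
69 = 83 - 14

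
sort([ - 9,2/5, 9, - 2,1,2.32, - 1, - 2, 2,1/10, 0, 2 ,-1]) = [ - 9, - 2, - 2, - 1, - 1,0,1/10,2/5,1,2,2,  2.32, 9]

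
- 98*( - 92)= 9016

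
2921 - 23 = 2898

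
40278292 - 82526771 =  - 42248479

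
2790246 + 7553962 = 10344208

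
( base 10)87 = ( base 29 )30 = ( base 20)47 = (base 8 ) 127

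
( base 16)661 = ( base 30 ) 1od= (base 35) 1BN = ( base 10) 1633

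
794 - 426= 368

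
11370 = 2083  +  9287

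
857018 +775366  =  1632384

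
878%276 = 50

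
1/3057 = 1/3057 = 0.00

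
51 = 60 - 9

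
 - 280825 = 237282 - 518107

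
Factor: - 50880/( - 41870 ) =96/79 =2^5*3^1 * 79^( - 1)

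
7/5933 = 7/5933=0.00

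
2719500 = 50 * 54390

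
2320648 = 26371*88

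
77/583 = 7/53 = 0.13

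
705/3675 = 47/245 = 0.19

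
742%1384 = 742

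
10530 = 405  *26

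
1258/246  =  629/123 = 5.11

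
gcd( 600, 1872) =24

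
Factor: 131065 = 5^1 * 11^1 * 2383^1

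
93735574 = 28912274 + 64823300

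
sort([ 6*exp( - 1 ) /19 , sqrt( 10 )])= [6*exp( - 1) /19,sqrt( 10 )] 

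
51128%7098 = 1442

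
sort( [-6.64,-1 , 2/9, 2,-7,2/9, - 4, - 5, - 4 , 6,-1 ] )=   [ - 7, - 6.64, - 5, -4, - 4,-1,-1,2/9,2/9,2,6 ]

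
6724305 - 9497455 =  - 2773150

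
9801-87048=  - 77247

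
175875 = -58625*( - 3)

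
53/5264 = 53/5264= 0.01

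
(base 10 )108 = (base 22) 4k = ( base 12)90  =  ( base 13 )84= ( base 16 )6C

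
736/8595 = 736/8595 = 0.09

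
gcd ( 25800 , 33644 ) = 4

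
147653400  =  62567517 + 85085883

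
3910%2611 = 1299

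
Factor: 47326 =2^1* 23663^1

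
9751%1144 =599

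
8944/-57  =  -157 + 5/57 = -156.91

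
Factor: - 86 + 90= 4 = 2^2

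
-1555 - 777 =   -  2332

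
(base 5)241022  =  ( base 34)7nd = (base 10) 8887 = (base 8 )21267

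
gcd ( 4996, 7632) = 4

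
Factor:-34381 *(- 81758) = 2810921798 = 2^1* 34381^1*40879^1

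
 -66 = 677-743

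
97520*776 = 75675520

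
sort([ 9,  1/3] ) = [ 1/3,9 ]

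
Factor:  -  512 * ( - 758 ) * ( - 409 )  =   - 158731264 = -2^10*379^1*409^1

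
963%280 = 123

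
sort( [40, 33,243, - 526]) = [ - 526,33, 40, 243]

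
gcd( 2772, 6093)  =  9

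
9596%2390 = 36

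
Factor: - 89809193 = -127^1*707159^1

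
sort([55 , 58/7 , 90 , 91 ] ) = [ 58/7, 55, 90,91]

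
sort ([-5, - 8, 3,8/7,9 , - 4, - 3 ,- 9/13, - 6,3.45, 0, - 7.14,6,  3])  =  [  -  8, - 7.14, - 6, - 5,-4,-3, - 9/13, 0,8/7, 3,3,3.45,6  ,  9] 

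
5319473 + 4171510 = 9490983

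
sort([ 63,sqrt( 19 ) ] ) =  [sqrt( 19),63 ]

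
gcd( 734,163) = 1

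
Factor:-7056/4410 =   -  8/5 = -  2^3*5^( - 1) 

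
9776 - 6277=3499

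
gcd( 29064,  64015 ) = 7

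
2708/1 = 2708 = 2708.00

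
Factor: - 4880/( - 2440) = 2 = 2^1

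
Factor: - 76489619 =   -  37^1*73^1*28319^1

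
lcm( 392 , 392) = 392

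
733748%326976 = 79796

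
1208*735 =887880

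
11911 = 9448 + 2463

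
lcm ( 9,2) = 18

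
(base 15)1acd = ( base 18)HH4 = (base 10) 5818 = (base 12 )344A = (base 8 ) 13272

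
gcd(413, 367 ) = 1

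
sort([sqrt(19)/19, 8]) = [ sqrt( 19 )/19, 8 ]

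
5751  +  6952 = 12703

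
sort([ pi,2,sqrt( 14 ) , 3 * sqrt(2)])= [ 2,pi, sqrt (14) , 3 * sqrt(2 ) ]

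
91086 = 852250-761164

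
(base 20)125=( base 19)148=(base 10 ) 445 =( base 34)d3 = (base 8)675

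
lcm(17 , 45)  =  765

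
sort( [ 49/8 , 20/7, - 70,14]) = [ - 70,  20/7,49/8,  14]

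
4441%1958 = 525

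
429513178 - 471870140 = -42356962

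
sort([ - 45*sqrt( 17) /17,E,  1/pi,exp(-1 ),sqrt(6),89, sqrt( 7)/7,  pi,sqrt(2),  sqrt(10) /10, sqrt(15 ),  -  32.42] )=[  -  32.42,- 45*sqrt(17) /17,sqrt(10 ) /10, 1/pi,exp(- 1), sqrt(7 )/7,sqrt( 2),sqrt( 6),E,pi,sqrt(15 ), 89 ] 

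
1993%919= 155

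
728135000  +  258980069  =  987115069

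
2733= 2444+289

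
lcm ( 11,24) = 264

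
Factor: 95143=95143^1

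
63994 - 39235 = 24759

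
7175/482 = 7175/482 = 14.89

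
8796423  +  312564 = 9108987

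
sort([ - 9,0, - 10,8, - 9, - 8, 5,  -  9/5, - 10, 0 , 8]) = [ - 10, - 10,-9, - 9, - 8, - 9/5, 0, 0,  5 , 8 , 8] 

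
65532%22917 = 19698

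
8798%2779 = 461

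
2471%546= 287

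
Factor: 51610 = 2^1*5^1 * 13^1 * 397^1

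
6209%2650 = 909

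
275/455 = 55/91= 0.60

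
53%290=53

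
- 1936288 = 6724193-8660481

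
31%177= 31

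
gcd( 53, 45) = 1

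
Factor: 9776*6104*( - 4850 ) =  - 2^8*5^2*7^1*13^1*47^1*97^1 * 109^1  =  - 289412614400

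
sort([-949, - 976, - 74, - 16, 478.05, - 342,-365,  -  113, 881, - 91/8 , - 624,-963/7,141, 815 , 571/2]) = [-976,-949,  -  624,- 365, - 342 , - 963/7 , - 113,-74,-16, - 91/8,141,  571/2, 478.05,815, 881] 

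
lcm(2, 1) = 2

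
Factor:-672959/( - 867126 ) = 2^( - 1)*3^(  -  1 )*7^1*13^( - 1 )*11117^( - 1 )*96137^1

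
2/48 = 1/24 = 0.04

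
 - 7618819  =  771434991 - 779053810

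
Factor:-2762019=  - 3^4*13^1 * 43^1*61^1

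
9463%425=113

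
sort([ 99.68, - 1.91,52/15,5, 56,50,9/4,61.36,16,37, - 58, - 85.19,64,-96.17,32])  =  [- 96.17, - 85.19, - 58, - 1.91, 9/4,52/15, 5, 16,32, 37,50,56,61.36,64, 99.68]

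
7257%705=207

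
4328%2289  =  2039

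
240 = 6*40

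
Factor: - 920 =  - 2^3*5^1 * 23^1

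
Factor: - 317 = -317^1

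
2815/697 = 2815/697 = 4.04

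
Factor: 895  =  5^1 * 179^1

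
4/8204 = 1/2051 =0.00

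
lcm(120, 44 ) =1320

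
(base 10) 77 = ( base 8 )115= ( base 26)2P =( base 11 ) 70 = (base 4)1031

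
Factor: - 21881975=-5^2*17^1*51487^1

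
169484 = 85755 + 83729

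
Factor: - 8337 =- 3^1*7^1*397^1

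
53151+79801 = 132952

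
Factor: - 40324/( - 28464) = 17/12  =  2^ ( - 2 )*3^( - 1)*17^1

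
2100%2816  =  2100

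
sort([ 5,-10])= [ - 10,5]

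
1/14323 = 1/14323 = 0.00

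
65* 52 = 3380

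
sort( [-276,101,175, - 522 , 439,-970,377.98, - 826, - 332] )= [ - 970, - 826,- 522, - 332, - 276,101,175,377.98,439 ] 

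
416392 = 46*9052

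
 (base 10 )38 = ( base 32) 16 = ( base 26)1C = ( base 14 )2A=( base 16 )26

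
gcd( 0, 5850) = 5850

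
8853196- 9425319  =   - 572123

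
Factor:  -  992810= - 2^1 * 5^1*7^1*13^1*1091^1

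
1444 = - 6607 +8051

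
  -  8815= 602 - 9417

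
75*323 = 24225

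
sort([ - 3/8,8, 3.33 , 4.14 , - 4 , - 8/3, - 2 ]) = [- 4, - 8/3, - 2, - 3/8, 3.33, 4.14,8]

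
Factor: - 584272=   -  2^4*13^1*53^2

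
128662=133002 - 4340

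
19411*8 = 155288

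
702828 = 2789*252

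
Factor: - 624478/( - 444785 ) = 2^1*5^( - 1 )*11^(-1 )*17^1*8087^( - 1)*18367^1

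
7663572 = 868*8829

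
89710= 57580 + 32130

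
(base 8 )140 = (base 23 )44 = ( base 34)2s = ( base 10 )96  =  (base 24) 40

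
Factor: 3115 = 5^1*7^1*89^1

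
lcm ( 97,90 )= 8730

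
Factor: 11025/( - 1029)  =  -3^1*5^2*7^( - 1) = - 75/7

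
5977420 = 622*9610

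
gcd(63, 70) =7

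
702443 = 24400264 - 23697821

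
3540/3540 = 1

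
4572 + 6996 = 11568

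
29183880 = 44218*660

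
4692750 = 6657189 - 1964439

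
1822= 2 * 911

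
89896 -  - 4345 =94241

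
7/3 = 2 + 1/3= 2.33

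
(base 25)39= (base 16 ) 54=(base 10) 84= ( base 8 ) 124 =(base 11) 77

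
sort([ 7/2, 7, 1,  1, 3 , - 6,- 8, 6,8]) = [ - 8, - 6,1,1,3, 7/2, 6, 7, 8]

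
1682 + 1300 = 2982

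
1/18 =1/18=0.06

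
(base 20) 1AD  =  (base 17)221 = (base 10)613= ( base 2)1001100101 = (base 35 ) hi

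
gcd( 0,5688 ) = 5688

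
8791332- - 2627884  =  11419216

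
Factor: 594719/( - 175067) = -19^1*  113^1* 277^1*175067^( - 1)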